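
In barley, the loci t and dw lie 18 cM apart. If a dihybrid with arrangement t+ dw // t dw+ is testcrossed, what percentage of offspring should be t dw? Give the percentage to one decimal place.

A map distance of 18 cM corresponds to a recombination frequency of 0.180.
The F1 is t+ dw / t dw+, so t dw is a recombinant gamete class with expected frequency r/2 = 0.180/2 = 0.0900.
That is 0.0900 = 9.0% of the progeny.

9.0%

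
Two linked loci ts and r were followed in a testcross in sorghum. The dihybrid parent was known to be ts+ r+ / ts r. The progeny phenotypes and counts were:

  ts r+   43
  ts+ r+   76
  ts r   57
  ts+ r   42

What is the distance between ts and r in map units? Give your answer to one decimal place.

The recombinant classes are ts+ r and ts r+: 42 + 43 = 85.
Recombination frequency = 85/218 = 0.3899 ≈ 39.0%, i.e. 39.0 map units.

39.0 map units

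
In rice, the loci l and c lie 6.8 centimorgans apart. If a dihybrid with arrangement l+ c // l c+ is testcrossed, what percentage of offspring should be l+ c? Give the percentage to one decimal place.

46.6%

A map distance of 6.8 centimorgans corresponds to a recombination frequency of 0.068.
The F1 is l+ c / l c+, so l+ c is a parental gamete class with expected frequency (1 − r)/2 = 0.932/2 = 0.4660.
That is 0.4660 = 46.6% of the progeny.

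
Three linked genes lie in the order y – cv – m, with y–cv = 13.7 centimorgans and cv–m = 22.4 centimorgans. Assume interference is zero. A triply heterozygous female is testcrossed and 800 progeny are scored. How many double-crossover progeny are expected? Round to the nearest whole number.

Map distances give recombination frequencies of 0.137 and 0.224 for the two intervals.
With no interference, expected double-crossover frequency = 0.137 × 0.224 = 0.03069.
Expected number = 0.03069 × 800 = 24.55 ≈ 25.

25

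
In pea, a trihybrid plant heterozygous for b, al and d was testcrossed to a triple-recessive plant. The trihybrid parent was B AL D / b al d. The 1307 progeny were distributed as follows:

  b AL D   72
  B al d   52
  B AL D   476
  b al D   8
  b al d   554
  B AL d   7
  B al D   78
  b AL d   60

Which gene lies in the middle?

The two rarest classes, B AL d and b al D, are the double crossovers. Comparing them with the parentals, only the d allele has switched, so d is the middle locus and the order is b – d – al.

d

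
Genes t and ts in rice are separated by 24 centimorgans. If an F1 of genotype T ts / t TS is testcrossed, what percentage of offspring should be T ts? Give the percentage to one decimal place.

A map distance of 24 centimorgans corresponds to a recombination frequency of 0.240.
The F1 is T ts / t TS, so T ts is a parental gamete class with expected frequency (1 − r)/2 = 0.760/2 = 0.3800.
That is 0.3800 = 38.0% of the progeny.

38.0%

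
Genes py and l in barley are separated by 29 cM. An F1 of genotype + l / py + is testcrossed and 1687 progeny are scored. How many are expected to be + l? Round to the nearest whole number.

A map distance of 29 cM corresponds to a recombination frequency of 0.290.
The F1 is + l / py +, so + l is a parental gamete class with expected frequency (1 − r)/2 = 0.710/2 = 0.3550.
Expected number = 0.3550 × 1687 = 598.88 ≈ 599.

599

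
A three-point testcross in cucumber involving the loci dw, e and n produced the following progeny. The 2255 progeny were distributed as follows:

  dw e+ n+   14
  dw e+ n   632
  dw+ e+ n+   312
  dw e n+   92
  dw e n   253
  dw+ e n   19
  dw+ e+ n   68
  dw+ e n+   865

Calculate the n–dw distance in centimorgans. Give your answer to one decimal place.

The two most frequent reciprocal classes, dw e+ n and dw+ e n+, are the parental types, so the F1 was dw e+ n / dw+ e n+.
The two rarest classes, dw e+ n+ and dw+ e n, are the double crossovers. Comparing them with the parentals, only the n allele has switched, so n is the middle locus and the order is dw – n – e.
Crossovers in the dw–n interval produce the single-crossover classes dw+ e+ n and dw e n+ (68 + 92 = 160) plus the double crossovers (33).
RF(dw–n) = (160 + 33) / 2255 = 193/2255 = 0.0856 → 8.6 centimorgans.

8.6 centimorgans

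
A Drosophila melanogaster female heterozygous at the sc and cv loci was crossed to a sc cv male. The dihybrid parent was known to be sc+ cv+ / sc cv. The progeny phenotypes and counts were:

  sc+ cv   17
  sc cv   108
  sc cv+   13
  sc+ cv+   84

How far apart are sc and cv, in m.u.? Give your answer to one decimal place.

13.5 m.u.

The recombinant classes are sc+ cv and sc cv+: 17 + 13 = 30.
Recombination frequency = 30/222 = 0.1351 ≈ 13.5%, i.e. 13.5 m.u.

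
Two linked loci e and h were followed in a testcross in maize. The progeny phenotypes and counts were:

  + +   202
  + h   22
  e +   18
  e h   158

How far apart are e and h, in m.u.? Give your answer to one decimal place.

10.0 m.u.

The two most frequent classes, + + (202) and e h (158), are the parental types, so the F1 was + + / e h.
The recombinant classes are + h and e +: 22 + 18 = 40.
Recombination frequency = 40/400 = 0.1000 ≈ 10.0%, i.e. 10.0 m.u.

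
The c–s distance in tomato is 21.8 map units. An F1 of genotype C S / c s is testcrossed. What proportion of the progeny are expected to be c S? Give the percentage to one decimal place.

A map distance of 21.8 map units corresponds to a recombination frequency of 0.218.
The F1 is C S / c s, so c S is a recombinant gamete class with expected frequency r/2 = 0.218/2 = 0.1090.
That is 0.1090 = 10.9% of the progeny.

10.9%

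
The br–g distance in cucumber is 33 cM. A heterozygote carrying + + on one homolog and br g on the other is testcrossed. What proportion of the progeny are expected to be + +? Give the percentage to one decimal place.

A map distance of 33 cM corresponds to a recombination frequency of 0.330.
The F1 is + + / br g, so + + is a parental gamete class with expected frequency (1 − r)/2 = 0.670/2 = 0.3350.
That is 0.3350 = 33.5% of the progeny.

33.5%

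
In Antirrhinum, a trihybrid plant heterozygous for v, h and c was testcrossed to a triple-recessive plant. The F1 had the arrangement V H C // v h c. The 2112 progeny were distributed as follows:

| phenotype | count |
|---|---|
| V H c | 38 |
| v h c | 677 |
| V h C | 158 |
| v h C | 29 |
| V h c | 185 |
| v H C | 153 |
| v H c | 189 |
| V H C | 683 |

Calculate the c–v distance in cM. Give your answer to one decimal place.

19.2 cM

The two rarest classes, V H c and v h C, are the double crossovers. Comparing them with the parentals, only the c allele has switched, so c is the middle locus and the order is h – c – v.
Crossovers in the c–v interval produce the single-crossover classes v H C and V h c (153 + 185 = 338) plus the double crossovers (67).
RF(c–v) = (338 + 67) / 2112 = 405/2112 = 0.1918 → 19.2 cM.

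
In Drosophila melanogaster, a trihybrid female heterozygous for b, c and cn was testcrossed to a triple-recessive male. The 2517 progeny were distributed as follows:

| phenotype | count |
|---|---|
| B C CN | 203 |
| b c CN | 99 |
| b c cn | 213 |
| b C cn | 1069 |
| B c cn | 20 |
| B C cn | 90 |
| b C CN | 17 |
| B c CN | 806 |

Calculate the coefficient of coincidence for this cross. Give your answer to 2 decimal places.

The two most frequent reciprocal classes, b C cn and B c CN, are the parental types, so the F1 was b C cn / B c CN.
The two rarest classes, b C CN and B c cn, are the double crossovers. Comparing them with the parentals, only the cn allele has switched, so cn is the middle locus and the order is b – cn – c.
b–cn: (189 + 37)/2517 = 0.0898; cn–c: (416 + 37)/2517 = 0.1800.
Expected DCO frequency = 0.0898 × 0.1800 ≈ 0.01616; observed = 37/2517 ≈ 0.01470.
Coefficient of coincidence = 0.01470/0.01616 ≈ 0.91.

0.91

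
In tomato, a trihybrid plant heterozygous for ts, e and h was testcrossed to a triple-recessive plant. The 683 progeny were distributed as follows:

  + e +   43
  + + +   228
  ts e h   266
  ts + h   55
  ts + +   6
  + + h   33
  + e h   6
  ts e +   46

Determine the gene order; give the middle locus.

The two most frequent reciprocal classes, + + + and ts e h, are the parental types, so the F1 was + + + / ts e h.
The two rarest classes, ts + + and + e h, are the double crossovers. Comparing them with the parentals, only the ts allele has switched, so ts is the middle locus and the order is h – ts – e.

ts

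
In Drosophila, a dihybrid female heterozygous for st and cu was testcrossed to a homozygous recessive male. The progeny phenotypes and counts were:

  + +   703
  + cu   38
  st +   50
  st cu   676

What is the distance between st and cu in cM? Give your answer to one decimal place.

6.0 cM

The two most frequent classes, + + (703) and st cu (676), are the parental types, so the F1 was + + / st cu.
The recombinant classes are + cu and st +: 38 + 50 = 88.
Recombination frequency = 88/1467 = 0.0600 ≈ 6.0%, i.e. 6.0 cM.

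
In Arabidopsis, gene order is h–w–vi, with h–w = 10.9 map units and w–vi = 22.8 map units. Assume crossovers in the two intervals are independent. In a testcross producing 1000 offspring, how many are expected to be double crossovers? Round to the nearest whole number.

25

Map distances give recombination frequencies of 0.109 and 0.228 for the two intervals.
With no interference, expected double-crossover frequency = 0.109 × 0.228 = 0.02485.
Expected number = 0.02485 × 1000 = 24.85 ≈ 25.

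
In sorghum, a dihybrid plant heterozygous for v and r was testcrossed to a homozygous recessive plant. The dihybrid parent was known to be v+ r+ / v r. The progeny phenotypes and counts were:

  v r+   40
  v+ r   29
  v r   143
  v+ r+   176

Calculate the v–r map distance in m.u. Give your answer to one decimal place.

17.8 m.u.

The recombinant classes are v+ r and v r+: 29 + 40 = 69.
Recombination frequency = 69/388 = 0.1778 ≈ 17.8%, i.e. 17.8 m.u.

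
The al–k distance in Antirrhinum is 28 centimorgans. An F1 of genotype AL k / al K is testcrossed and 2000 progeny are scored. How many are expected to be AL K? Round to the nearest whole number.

A map distance of 28 centimorgans corresponds to a recombination frequency of 0.280.
The F1 is AL k / al K, so AL K is a recombinant gamete class with expected frequency r/2 = 0.280/2 = 0.1400.
Expected number = 0.1400 × 2000 = 280.00 ≈ 280.

280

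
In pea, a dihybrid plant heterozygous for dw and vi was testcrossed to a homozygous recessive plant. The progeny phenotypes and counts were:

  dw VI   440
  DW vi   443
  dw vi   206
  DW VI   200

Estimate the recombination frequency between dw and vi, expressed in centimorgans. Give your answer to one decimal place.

The two most frequent classes, DW vi (443) and dw VI (440), are the parental types, so the F1 was DW vi / dw VI.
The recombinant classes are DW VI and dw vi: 200 + 206 = 406.
Recombination frequency = 406/1289 = 0.3150 ≈ 31.5%, i.e. 31.5 centimorgans.

31.5 centimorgans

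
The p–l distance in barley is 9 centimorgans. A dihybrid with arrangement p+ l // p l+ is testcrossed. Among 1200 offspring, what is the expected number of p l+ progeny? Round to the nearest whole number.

A map distance of 9 centimorgans corresponds to a recombination frequency of 0.090.
The F1 is p+ l / p l+, so p l+ is a parental gamete class with expected frequency (1 − r)/2 = 0.910/2 = 0.4550.
Expected number = 0.4550 × 1200 = 546.00 ≈ 546.

546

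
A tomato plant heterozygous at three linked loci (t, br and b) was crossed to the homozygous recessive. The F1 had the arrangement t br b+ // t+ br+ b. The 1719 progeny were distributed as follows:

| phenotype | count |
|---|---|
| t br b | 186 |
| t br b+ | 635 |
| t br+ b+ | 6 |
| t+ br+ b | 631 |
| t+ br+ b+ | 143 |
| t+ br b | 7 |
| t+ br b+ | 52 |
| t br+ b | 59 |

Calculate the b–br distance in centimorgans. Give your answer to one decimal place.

The two rarest classes, t br+ b+ and t+ br b, are the double crossovers. Comparing them with the parentals, only the br allele has switched, so br is the middle locus and the order is b – br – t.
Crossovers in the b–br interval produce the single-crossover classes t br b and t+ br+ b+ (186 + 143 = 329) plus the double crossovers (13).
RF(b–br) = (329 + 13) / 1719 = 342/1719 = 0.1990 → 19.9 centimorgans.

19.9 centimorgans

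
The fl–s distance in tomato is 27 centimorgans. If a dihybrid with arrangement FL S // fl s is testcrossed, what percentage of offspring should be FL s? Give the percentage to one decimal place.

A map distance of 27 centimorgans corresponds to a recombination frequency of 0.270.
The F1 is FL S / fl s, so FL s is a recombinant gamete class with expected frequency r/2 = 0.270/2 = 0.1350.
That is 0.1350 = 13.5% of the progeny.

13.5%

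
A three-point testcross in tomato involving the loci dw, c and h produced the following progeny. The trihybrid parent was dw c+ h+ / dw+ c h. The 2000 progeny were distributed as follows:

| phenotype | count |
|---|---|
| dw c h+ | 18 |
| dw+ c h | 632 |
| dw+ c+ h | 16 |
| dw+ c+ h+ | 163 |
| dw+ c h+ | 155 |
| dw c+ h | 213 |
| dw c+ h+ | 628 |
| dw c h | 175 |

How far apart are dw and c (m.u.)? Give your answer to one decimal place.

The two rarest classes, dw c h+ and dw+ c+ h, are the double crossovers. Comparing them with the parentals, only the c allele has switched, so c is the middle locus and the order is h – c – dw.
Crossovers in the c–dw interval produce the single-crossover classes dw+ c+ h+ and dw c h (163 + 175 = 338) plus the double crossovers (34).
RF(c–dw) = (338 + 34) / 2000 = 372/2000 = 0.1860 → 18.6 m.u.

18.6 m.u.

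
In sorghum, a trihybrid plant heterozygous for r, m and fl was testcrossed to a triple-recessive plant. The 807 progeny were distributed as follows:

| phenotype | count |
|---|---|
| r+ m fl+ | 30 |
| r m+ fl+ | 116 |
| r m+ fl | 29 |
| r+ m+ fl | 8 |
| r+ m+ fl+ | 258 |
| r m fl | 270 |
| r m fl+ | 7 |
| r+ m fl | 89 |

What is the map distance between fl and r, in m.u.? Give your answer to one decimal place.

27.3 m.u.

The two most frequent reciprocal classes, r+ m+ fl+ and r m fl, are the parental types, so the F1 was r+ m+ fl+ / r m fl.
The two rarest classes, r+ m+ fl and r m fl+, are the double crossovers. Comparing them with the parentals, only the fl allele has switched, so fl is the middle locus and the order is r – fl – m.
Crossovers in the r–fl interval produce the single-crossover classes r m+ fl+ and r+ m fl (116 + 89 = 205) plus the double crossovers (15).
RF(r–fl) = (205 + 15) / 807 = 220/807 = 0.2726 → 27.3 m.u.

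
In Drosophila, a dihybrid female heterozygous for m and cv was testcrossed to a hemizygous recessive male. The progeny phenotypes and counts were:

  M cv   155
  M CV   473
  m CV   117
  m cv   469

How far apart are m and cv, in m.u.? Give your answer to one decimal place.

22.4 m.u.

The two most frequent classes, M CV (473) and m cv (469), are the parental types, so the F1 was M CV / m cv.
The recombinant classes are M cv and m CV: 155 + 117 = 272.
Recombination frequency = 272/1214 = 0.2241 ≈ 22.4%, i.e. 22.4 m.u.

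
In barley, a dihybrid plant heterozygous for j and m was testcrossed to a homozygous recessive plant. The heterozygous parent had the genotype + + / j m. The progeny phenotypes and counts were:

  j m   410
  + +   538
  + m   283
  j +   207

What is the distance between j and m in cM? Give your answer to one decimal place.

The recombinant classes are + m and j +: 283 + 207 = 490.
Recombination frequency = 490/1438 = 0.3408 ≈ 34.1%, i.e. 34.1 cM.

34.1 cM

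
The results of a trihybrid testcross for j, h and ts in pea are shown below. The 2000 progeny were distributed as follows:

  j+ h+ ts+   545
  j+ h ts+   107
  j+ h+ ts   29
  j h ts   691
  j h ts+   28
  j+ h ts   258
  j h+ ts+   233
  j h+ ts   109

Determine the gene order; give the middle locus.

ts

The two most frequent reciprocal classes, j+ h+ ts+ and j h ts, are the parental types, so the F1 was j+ h+ ts+ / j h ts.
The two rarest classes, j+ h+ ts and j h ts+, are the double crossovers. Comparing them with the parentals, only the ts allele has switched, so ts is the middle locus and the order is j – ts – h.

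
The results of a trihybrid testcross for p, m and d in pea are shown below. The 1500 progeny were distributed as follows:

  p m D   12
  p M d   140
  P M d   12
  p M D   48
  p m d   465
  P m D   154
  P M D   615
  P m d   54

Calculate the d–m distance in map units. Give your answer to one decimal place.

21.2 map units

The two most frequent reciprocal classes, P M D and p m d, are the parental types, so the F1 was P M D / p m d.
The two rarest classes, P M d and p m D, are the double crossovers. Comparing them with the parentals, only the d allele has switched, so d is the middle locus and the order is p – d – m.
Crossovers in the d–m interval produce the single-crossover classes P m D and p M d (154 + 140 = 294) plus the double crossovers (24).
RF(d–m) = (294 + 24) / 1500 = 318/1500 = 0.2120 → 21.2 map units.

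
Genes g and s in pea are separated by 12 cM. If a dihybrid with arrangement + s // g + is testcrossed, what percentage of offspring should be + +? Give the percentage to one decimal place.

A map distance of 12 cM corresponds to a recombination frequency of 0.120.
The F1 is + s / g +, so + + is a recombinant gamete class with expected frequency r/2 = 0.120/2 = 0.0600.
That is 0.0600 = 6.0% of the progeny.

6.0%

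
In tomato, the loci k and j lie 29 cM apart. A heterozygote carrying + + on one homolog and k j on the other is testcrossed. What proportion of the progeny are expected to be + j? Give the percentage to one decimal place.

A map distance of 29 cM corresponds to a recombination frequency of 0.290.
The F1 is + + / k j, so + j is a recombinant gamete class with expected frequency r/2 = 0.290/2 = 0.1450.
That is 0.1450 = 14.5% of the progeny.

14.5%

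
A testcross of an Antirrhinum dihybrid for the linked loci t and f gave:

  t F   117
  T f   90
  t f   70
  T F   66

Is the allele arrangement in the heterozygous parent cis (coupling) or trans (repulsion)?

The two most frequent classes are T f (90) and t F (117); these are the parental (non-recombinant) types.
So the F1 carried T f on one chromosome and t F on the other — the recessive alleles are on opposite chromosomes (trans / repulsion).

trans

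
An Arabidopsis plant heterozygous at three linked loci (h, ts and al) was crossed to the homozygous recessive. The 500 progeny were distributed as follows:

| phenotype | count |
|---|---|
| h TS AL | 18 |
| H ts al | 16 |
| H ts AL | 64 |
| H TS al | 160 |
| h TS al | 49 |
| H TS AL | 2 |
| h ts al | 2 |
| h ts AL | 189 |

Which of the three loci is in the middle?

al

The two most frequent reciprocal classes, H TS al and h ts AL, are the parental types, so the F1 was H TS al / h ts AL.
The two rarest classes, H TS AL and h ts al, are the double crossovers. Comparing them with the parentals, only the al allele has switched, so al is the middle locus and the order is h – al – ts.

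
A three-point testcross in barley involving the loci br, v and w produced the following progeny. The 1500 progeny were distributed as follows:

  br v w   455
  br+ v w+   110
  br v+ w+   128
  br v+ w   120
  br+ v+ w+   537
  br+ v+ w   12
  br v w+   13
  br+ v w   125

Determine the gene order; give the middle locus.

The two most frequent reciprocal classes, br v w and br+ v+ w+, are the parental types, so the F1 was br v w / br+ v+ w+.
The two rarest classes, br v w+ and br+ v+ w, are the double crossovers. Comparing them with the parentals, only the w allele has switched, so w is the middle locus and the order is br – w – v.

w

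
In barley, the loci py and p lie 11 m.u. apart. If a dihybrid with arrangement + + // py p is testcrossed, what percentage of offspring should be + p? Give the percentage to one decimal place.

A map distance of 11 m.u. corresponds to a recombination frequency of 0.110.
The F1 is + + / py p, so + p is a recombinant gamete class with expected frequency r/2 = 0.110/2 = 0.0550.
That is 0.0550 = 5.5% of the progeny.

5.5%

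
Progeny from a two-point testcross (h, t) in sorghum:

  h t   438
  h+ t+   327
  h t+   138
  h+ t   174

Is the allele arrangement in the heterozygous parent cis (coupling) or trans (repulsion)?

The two most frequent classes are h+ t+ (327) and h t (438); these are the parental (non-recombinant) types.
So the F1 carried h+ t+ on one chromosome and h t on the other — the recessive alleles are on the same chromosome (cis / coupling).

cis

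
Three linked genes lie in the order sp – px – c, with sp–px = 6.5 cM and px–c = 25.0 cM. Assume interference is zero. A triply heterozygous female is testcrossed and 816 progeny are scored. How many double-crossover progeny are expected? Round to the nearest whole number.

Map distances give recombination frequencies of 0.065 and 0.250 for the two intervals.
With no interference, expected double-crossover frequency = 0.065 × 0.250 = 0.01625.
Expected number = 0.01625 × 816 = 13.26 ≈ 13.

13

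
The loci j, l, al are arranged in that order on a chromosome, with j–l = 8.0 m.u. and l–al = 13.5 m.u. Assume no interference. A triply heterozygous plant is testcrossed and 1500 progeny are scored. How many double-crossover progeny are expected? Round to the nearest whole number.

16

Map distances give recombination frequencies of 0.080 and 0.135 for the two intervals.
With no interference, expected double-crossover frequency = 0.080 × 0.135 = 0.01080.
Expected number = 0.01080 × 1500 = 16.20 ≈ 16.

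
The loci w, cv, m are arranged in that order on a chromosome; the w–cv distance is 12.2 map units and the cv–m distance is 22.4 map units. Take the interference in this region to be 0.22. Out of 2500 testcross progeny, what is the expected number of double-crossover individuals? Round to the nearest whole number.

Map distances give recombination frequencies of 0.122 and 0.224 for the two intervals.
With interference 0.22 (so coincidence = 0.78), expected double-crossover frequency = 0.122 × 0.224 × 0.78 = 0.02132.
Expected number = 0.02132 × 2500 = 53.29 ≈ 53.

53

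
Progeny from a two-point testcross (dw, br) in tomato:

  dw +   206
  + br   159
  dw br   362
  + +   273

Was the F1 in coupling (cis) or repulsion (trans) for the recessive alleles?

The two most frequent classes are + + (273) and dw br (362); these are the parental (non-recombinant) types.
So the F1 carried + + on one chromosome and dw br on the other — the recessive alleles are on the same chromosome (cis / coupling).

cis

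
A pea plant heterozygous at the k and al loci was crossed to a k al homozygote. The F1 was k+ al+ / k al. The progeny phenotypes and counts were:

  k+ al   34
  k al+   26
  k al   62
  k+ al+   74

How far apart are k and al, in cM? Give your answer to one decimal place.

30.6 cM

The recombinant classes are k+ al and k al+: 34 + 26 = 60.
Recombination frequency = 60/196 = 0.3061 ≈ 30.6%, i.e. 30.6 cM.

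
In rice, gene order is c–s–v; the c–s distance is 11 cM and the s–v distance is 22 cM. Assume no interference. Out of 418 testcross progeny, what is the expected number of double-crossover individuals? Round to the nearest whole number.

Map distances give recombination frequencies of 0.110 and 0.220 for the two intervals.
With no interference, expected double-crossover frequency = 0.110 × 0.220 = 0.02420.
Expected number = 0.02420 × 418 = 10.12 ≈ 10.

10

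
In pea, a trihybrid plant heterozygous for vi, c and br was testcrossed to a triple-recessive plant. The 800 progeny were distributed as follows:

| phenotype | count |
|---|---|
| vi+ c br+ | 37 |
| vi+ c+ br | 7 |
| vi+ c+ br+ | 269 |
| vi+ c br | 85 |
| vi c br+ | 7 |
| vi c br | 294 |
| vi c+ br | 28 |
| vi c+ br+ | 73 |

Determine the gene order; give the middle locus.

The two most frequent reciprocal classes, vi c br and vi+ c+ br+, are the parental types, so the F1 was vi c br / vi+ c+ br+.
The two rarest classes, vi c br+ and vi+ c+ br, are the double crossovers. Comparing them with the parentals, only the br allele has switched, so br is the middle locus and the order is c – br – vi.

br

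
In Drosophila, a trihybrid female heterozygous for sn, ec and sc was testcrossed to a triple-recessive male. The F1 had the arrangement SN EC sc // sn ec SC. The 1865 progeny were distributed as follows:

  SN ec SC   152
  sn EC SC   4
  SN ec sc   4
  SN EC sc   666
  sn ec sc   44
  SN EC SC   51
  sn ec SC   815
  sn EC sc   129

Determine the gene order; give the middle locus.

The two rarest classes, SN ec sc and sn EC SC, are the double crossovers. Comparing them with the parentals, only the ec allele has switched, so ec is the middle locus and the order is sn – ec – sc.

ec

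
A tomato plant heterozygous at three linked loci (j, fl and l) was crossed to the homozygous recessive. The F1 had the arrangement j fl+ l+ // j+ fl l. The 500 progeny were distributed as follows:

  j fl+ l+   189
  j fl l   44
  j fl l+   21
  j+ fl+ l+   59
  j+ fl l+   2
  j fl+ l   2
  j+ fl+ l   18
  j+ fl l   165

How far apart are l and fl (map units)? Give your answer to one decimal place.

The two rarest classes, j fl+ l and j+ fl l+, are the double crossovers. Comparing them with the parentals, only the l allele has switched, so l is the middle locus and the order is fl – l – j.
Crossovers in the fl–l interval produce the single-crossover classes j fl l+ and j+ fl+ l (21 + 18 = 39) plus the double crossovers (4).
RF(fl–l) = (39 + 4) / 500 = 43/500 = 0.0860 → 8.6 map units.

8.6 map units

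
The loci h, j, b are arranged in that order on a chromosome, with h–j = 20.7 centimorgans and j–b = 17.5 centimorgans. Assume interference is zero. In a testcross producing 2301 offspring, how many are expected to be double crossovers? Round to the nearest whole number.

83

Map distances give recombination frequencies of 0.207 and 0.175 for the two intervals.
With no interference, expected double-crossover frequency = 0.207 × 0.175 = 0.03622.
Expected number = 0.03622 × 2301 = 83.35 ≈ 83.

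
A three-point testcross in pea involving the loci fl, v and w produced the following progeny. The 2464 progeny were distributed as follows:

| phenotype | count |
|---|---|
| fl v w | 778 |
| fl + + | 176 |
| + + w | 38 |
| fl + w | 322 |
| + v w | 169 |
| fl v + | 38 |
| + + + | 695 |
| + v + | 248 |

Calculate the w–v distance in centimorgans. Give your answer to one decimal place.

The two most frequent reciprocal classes, + + + and fl v w, are the parental types, so the F1 was + + + / fl v w.
The two rarest classes, + + w and fl v +, are the double crossovers. Comparing them with the parentals, only the w allele has switched, so w is the middle locus and the order is v – w – fl.
Crossovers in the v–w interval produce the single-crossover classes + v + and fl + w (248 + 322 = 570) plus the double crossovers (76).
RF(v–w) = (570 + 76) / 2464 = 646/2464 = 0.2622 → 26.2 centimorgans.

26.2 centimorgans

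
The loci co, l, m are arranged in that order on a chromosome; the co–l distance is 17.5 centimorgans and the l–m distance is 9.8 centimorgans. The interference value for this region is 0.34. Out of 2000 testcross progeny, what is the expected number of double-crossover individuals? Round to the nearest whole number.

23

Map distances give recombination frequencies of 0.175 and 0.098 for the two intervals.
With interference 0.34 (so coincidence = 0.66), expected double-crossover frequency = 0.175 × 0.098 × 0.66 = 0.01132.
Expected number = 0.01132 × 2000 = 22.64 ≈ 23.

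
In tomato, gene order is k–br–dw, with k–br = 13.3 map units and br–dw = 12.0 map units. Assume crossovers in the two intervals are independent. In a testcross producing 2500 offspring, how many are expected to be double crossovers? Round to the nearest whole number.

40

Map distances give recombination frequencies of 0.133 and 0.120 for the two intervals.
With no interference, expected double-crossover frequency = 0.133 × 0.120 = 0.01596.
Expected number = 0.01596 × 2500 = 39.90 ≈ 40.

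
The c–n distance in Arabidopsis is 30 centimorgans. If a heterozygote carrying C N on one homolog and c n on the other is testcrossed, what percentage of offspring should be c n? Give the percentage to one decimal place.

A map distance of 30 centimorgans corresponds to a recombination frequency of 0.300.
The F1 is C N / c n, so c n is a parental gamete class with expected frequency (1 − r)/2 = 0.700/2 = 0.3500.
That is 0.3500 = 35.0% of the progeny.

35.0%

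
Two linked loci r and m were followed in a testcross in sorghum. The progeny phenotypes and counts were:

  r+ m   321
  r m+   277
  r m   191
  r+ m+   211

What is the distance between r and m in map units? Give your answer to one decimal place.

40.2 map units

The two most frequent classes, r+ m (321) and r m+ (277), are the parental types, so the F1 was r+ m / r m+.
The recombinant classes are r+ m+ and r m: 211 + 191 = 402.
Recombination frequency = 402/1000 = 0.4020 ≈ 40.2%, i.e. 40.2 map units.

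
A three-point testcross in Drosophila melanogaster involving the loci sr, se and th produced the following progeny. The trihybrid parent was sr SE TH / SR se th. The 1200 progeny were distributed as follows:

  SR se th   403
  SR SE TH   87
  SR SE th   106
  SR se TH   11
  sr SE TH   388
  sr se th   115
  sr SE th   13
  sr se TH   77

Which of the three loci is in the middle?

th

The two rarest classes, sr SE th and SR se TH, are the double crossovers. Comparing them with the parentals, only the th allele has switched, so th is the middle locus and the order is se – th – sr.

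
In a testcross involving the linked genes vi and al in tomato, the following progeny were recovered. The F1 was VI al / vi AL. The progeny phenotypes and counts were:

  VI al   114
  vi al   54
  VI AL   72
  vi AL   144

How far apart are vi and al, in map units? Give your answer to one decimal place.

32.8 map units

The recombinant classes are VI AL and vi al: 72 + 54 = 126.
Recombination frequency = 126/384 = 0.3281 ≈ 32.8%, i.e. 32.8 map units.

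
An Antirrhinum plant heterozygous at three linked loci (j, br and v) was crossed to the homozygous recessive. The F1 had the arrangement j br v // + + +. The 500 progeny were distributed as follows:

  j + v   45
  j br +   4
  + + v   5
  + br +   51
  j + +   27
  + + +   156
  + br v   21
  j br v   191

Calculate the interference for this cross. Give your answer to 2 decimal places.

0.25

The two rarest classes, j br + and + + v, are the double crossovers. Comparing them with the parentals, only the v allele has switched, so v is the middle locus and the order is j – v – br.
j–v: (48 + 9)/500 = 0.1140; v–br: (96 + 9)/500 = 0.2100.
Expected DCO frequency = 0.1140 × 0.2100 ≈ 0.02394; observed = 9/500 ≈ 0.01800.
Coefficient of coincidence = 0.01800/0.02394 ≈ 0.75; interference = 1 − 0.75 = 0.25.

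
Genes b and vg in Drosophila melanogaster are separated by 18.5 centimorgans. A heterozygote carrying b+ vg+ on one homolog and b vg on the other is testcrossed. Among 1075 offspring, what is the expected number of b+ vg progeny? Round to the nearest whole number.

A map distance of 18.5 centimorgans corresponds to a recombination frequency of 0.185.
The F1 is b+ vg+ / b vg, so b+ vg is a recombinant gamete class with expected frequency r/2 = 0.185/2 = 0.0925.
Expected number = 0.0925 × 1075 = 99.44 ≈ 99.

99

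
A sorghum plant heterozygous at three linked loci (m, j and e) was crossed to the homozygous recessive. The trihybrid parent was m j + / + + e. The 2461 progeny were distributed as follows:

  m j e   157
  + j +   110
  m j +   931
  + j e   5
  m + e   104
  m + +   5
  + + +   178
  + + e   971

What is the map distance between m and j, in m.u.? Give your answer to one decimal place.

9.1 m.u.

The two rarest classes, m + + and + j e, are the double crossovers. Comparing them with the parentals, only the j allele has switched, so j is the middle locus and the order is e – j – m.
Crossovers in the j–m interval produce the single-crossover classes + j + and m + e (110 + 104 = 214) plus the double crossovers (10).
RF(j–m) = (214 + 10) / 2461 = 224/2461 = 0.0910 → 9.1 m.u.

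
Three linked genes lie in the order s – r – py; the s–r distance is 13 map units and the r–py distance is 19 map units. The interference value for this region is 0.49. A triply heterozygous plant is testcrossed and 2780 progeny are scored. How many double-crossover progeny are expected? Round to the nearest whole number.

35

Map distances give recombination frequencies of 0.130 and 0.190 for the two intervals.
With interference 0.49 (so coincidence = 0.51), expected double-crossover frequency = 0.130 × 0.190 × 0.51 = 0.01260.
Expected number = 0.01260 × 2780 = 35.02 ≈ 35.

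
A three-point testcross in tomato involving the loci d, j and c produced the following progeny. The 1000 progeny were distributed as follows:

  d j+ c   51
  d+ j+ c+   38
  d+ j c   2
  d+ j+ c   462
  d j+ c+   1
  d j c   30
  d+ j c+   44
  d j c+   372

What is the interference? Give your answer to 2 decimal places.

0.57

The two most frequent reciprocal classes, d+ j+ c and d j c+, are the parental types, so the F1 was d+ j+ c / d j c+.
The two rarest classes, d+ j c and d j+ c+, are the double crossovers. Comparing them with the parentals, only the j allele has switched, so j is the middle locus and the order is d – j – c.
d–j: (95 + 3)/1000 = 0.0980; j–c: (68 + 3)/1000 = 0.0710.
Expected DCO frequency = 0.0980 × 0.0710 ≈ 0.00696; observed = 3/1000 ≈ 0.00300.
Coefficient of coincidence = 0.00300/0.00696 ≈ 0.43; interference = 1 − 0.43 = 0.57.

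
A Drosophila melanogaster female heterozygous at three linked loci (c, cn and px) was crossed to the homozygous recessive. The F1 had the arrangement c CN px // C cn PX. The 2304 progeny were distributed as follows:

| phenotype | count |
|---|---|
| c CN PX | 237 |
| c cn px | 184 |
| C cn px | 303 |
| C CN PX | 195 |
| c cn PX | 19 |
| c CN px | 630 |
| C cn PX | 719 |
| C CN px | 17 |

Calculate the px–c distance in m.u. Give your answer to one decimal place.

25.0 m.u.

The two rarest classes, C CN px and c cn PX, are the double crossovers. Comparing them with the parentals, only the c allele has switched, so c is the middle locus and the order is cn – c – px.
Crossovers in the c–px interval produce the single-crossover classes c CN PX and C cn px (237 + 303 = 540) plus the double crossovers (36).
RF(c–px) = (540 + 36) / 2304 = 576/2304 = 0.2500 → 25.0 m.u.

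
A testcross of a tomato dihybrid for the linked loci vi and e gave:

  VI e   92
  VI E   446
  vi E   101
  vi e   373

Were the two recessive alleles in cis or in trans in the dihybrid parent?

cis

The two most frequent classes are VI E (446) and vi e (373); these are the parental (non-recombinant) types.
So the F1 carried VI E on one chromosome and vi e on the other — the recessive alleles are on the same chromosome (cis / coupling).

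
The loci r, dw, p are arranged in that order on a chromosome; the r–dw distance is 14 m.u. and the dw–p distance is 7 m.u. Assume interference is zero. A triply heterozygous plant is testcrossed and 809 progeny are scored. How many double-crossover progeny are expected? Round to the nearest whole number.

Map distances give recombination frequencies of 0.140 and 0.070 for the two intervals.
With no interference, expected double-crossover frequency = 0.140 × 0.070 = 0.00980.
Expected number = 0.00980 × 809 = 7.93 ≈ 8.

8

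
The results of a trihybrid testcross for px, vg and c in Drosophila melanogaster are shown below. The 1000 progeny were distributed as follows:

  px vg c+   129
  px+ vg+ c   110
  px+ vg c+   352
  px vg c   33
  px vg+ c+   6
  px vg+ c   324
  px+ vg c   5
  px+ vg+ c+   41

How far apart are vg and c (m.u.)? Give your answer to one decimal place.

The two most frequent reciprocal classes, px+ vg c+ and px vg+ c, are the parental types, so the F1 was px+ vg c+ / px vg+ c.
The two rarest classes, px+ vg c and px vg+ c+, are the double crossovers. Comparing them with the parentals, only the c allele has switched, so c is the middle locus and the order is px – c – vg.
Crossovers in the c–vg interval produce the single-crossover classes px+ vg+ c+ and px vg c (41 + 33 = 74) plus the double crossovers (11).
RF(c–vg) = (74 + 11) / 1000 = 85/1000 = 0.0850 → 8.5 m.u.

8.5 m.u.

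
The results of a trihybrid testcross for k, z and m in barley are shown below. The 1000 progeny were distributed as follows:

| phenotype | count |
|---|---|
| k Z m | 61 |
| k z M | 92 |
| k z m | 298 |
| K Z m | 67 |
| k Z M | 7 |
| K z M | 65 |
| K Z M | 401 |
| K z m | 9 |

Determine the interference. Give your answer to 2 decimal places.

The two most frequent reciprocal classes, K Z M and k z m, are the parental types, so the F1 was K Z M / k z m.
The two rarest classes, k Z M and K z m, are the double crossovers. Comparing them with the parentals, only the k allele has switched, so k is the middle locus and the order is z – k – m.
z–k: (126 + 16)/1000 = 0.1420; k–m: (159 + 16)/1000 = 0.1750.
Expected DCO frequency = 0.1420 × 0.1750 ≈ 0.02485; observed = 16/1000 ≈ 0.01600.
Coefficient of coincidence = 0.01600/0.02485 ≈ 0.64; interference = 1 − 0.64 = 0.36.

0.36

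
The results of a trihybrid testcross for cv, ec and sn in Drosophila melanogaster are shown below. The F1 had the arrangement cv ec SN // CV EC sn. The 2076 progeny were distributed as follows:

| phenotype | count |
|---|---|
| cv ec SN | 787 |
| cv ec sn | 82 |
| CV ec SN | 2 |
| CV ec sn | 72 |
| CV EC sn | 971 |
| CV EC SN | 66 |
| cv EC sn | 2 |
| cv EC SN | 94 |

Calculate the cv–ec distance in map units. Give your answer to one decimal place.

8.2 map units

The two rarest classes, CV ec SN and cv EC sn, are the double crossovers. Comparing them with the parentals, only the cv allele has switched, so cv is the middle locus and the order is sn – cv – ec.
Crossovers in the cv–ec interval produce the single-crossover classes cv EC SN and CV ec sn (94 + 72 = 166) plus the double crossovers (4).
RF(cv–ec) = (166 + 4) / 2076 = 170/2076 = 0.0819 → 8.2 map units.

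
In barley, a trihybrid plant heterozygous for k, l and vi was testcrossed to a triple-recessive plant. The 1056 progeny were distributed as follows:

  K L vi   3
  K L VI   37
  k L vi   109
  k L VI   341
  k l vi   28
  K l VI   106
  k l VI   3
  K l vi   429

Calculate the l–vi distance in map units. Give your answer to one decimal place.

The two most frequent reciprocal classes, K l vi and k L VI, are the parental types, so the F1 was K l vi / k L VI.
The two rarest classes, K L vi and k l VI, are the double crossovers. Comparing them with the parentals, only the l allele has switched, so l is the middle locus and the order is k – l – vi.
Crossovers in the l–vi interval produce the single-crossover classes K l VI and k L vi (106 + 109 = 215) plus the double crossovers (6).
RF(l–vi) = (215 + 6) / 1056 = 221/1056 = 0.2093 → 20.9 map units.

20.9 map units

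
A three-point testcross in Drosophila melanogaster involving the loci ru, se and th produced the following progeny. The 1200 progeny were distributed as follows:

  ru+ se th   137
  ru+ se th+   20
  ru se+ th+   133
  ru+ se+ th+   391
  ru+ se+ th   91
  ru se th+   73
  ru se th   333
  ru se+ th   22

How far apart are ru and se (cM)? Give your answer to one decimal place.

26.0 cM

The two most frequent reciprocal classes, ru se th and ru+ se+ th+, are the parental types, so the F1 was ru se th / ru+ se+ th+.
The two rarest classes, ru se+ th and ru+ se th+, are the double crossovers. Comparing them with the parentals, only the se allele has switched, so se is the middle locus and the order is th – se – ru.
Crossovers in the se–ru interval produce the single-crossover classes ru+ se th and ru se+ th+ (137 + 133 = 270) plus the double crossovers (42).
RF(se–ru) = (270 + 42) / 1200 = 312/1200 = 0.2600 → 26.0 cM.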